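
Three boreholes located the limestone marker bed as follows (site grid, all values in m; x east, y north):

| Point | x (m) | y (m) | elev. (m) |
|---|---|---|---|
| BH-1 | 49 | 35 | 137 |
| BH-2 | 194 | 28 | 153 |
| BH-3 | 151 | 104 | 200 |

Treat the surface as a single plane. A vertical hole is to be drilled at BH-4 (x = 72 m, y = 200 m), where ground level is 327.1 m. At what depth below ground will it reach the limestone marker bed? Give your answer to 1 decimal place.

Two edge vectors: BH-1→BH-2 = (145, -7, 16), BH-1→BH-3 = (102, 69, 63).
Normal n = (BH-1→BH-2) × (BH-1→BH-3) = (-1545, -7503, 10719).
So ∂z/∂x = −n_x/n_z = 0.14414 and ∂z/∂y = −n_y/n_z = 0.69997.
Intercept c from BH-1: 137 − 7.06 − 24.50 = 105.44.
At (72, 200): z_contact = 10.38 + 139.99 + 105.44 = 255.81 m.
Depth below ground = 327.1 − 255.81 = 71.3 m.

71.3 m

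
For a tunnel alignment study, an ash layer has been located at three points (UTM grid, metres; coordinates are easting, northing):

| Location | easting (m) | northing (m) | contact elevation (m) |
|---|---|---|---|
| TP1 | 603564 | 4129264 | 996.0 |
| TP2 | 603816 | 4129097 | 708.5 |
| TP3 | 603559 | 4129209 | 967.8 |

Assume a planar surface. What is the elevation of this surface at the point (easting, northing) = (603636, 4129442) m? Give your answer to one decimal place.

Let the plane be z = a·easting + b·northing + c.
TP2−TP1: 252a − 167b = −287.5;  TP3−TP1: −5a − 55b = −28.2.
Solving gives a = −0.755569922, b = 0.581415447.
Then c = 996 − a·603564 − b·4129264 = −1943787.07.
At (603636, 4129442): z = −456089.2 + 2400921.4 − 1943787.07 = 1045.1 m.

1045.1 m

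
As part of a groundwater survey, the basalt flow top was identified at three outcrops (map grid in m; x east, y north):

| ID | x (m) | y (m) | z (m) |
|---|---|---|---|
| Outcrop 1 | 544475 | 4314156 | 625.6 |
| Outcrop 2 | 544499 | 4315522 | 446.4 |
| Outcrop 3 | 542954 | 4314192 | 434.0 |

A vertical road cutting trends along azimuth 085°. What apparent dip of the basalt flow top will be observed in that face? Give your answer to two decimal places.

6.32°

Two edge vectors: Outcrop 1→Outcrop 2 = (24, 1366, -179.2), Outcrop 1→Outcrop 3 = (-1521, 36, -191.6).
Normal n = (Outcrop 1→Outcrop 2) × (Outcrop 1→Outcrop 3) = (-255274.4, 277161.6, 2078550).
So ∂z/∂x = −n_x/n_z = 0.12281 and ∂z/∂y = −n_y/n_z = −0.13334.
Unit vector along 085° is (sin 85°, cos 85°) = (0.9962, 0.0872).
Slope in that direction = a·(0.9962) + b·(0.0872) = 0.11072.
Apparent dip = arctan|0.11072| = 6.32° (true dip is 10.3°, so apparent ≤ true as expected).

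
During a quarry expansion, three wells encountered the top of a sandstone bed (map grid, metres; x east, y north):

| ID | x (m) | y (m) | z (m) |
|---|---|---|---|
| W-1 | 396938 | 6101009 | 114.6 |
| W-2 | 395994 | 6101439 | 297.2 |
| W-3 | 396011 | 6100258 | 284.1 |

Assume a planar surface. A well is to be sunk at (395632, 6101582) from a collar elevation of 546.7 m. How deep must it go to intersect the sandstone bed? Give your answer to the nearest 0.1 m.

Two edge vectors: W-1→W-2 = (-944, 430, 182.6), W-1→W-3 = (-927, -751, 169.5).
Normal n = (W-1→W-2) × (W-1→W-3) = (210017.6, -9262.2, 1107554).
So ∂z/∂x = −n_x/n_z = −0.189622899 and ∂z/∂y = −n_y/n_z = 0.008362753.
Intercept c from W-1: 114.6 + 75268.53 − 51021.23 = 24361.91.
At (395632, 6101582): z_contact = −75020.89 + 51026.02 + 24361.91 = 367.04 m.
Depth below ground = 546.7 − 367.04 = 179.7 m.

179.7 m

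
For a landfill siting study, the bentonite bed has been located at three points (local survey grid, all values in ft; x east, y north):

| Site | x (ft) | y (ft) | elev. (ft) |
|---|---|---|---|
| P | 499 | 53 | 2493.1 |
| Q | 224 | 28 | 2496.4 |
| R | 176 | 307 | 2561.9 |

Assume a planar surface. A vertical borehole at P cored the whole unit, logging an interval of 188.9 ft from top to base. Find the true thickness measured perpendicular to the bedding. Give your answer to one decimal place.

Two edge vectors: P→Q = (-275, -25, 3.3), P→R = (-323, 254, 68.8).
Normal n = (P→Q) × (P→R) = (-2558.2, 17854.1, -77925).
So ∂z/∂x = −n_x/n_z = −0.03283 and ∂z/∂y = −n_y/n_z = 0.22912.
|∇z| = √(a²+b²) = 0.23146, so dip δ = arctan(0.23146) = 13.03°.
True thickness = vertical thickness × cos δ = 188.9 × cos 13.03° = 184.0 ft.

184.0 ft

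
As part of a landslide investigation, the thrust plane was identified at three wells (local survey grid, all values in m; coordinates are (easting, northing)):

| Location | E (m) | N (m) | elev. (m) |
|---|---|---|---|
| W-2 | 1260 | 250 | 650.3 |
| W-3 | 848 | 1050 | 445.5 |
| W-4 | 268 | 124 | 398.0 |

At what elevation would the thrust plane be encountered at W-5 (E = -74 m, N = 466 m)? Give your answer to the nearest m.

Two edge vectors: W-2→W-3 = (-412, 800, -204.8), W-2→W-4 = (-992, -126, -252.3).
Normal n = (W-2→W-3) × (W-2→W-4) = (-227644.8, 99214, 845512).
So ∂z/∂E = −n_x/n_z = 0.26924 and ∂z/∂N = −n_y/n_z = −0.11734.
Intercept c from W-2: 650.3 − 339.24 + 29.34 = 340.39.
At (-74, 466): z = −19.9 − 54.7 + 340.39 = 265.8 m.

266 m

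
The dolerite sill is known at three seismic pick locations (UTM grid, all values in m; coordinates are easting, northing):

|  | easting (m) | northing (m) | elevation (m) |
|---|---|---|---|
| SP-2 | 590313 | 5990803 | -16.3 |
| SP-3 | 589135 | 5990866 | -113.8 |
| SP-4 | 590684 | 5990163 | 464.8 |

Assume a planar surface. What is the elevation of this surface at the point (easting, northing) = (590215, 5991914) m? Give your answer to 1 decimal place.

Let the plane be z = a·easting + b·northing + c.
SP-3−SP-2: −1178a + 63b = −97.5;  SP-4−SP-2: 371a − 640b = 481.1.
Solving gives a = 0.043926948, b = −0.726254847.
Then c = -16.3 − a·590313 − b·5990803 = 4324902.77.
At (590215, 5991914): z = 25926.3 − 4351656.6 + 4324902.77 = -827.5 m.

-827.5 m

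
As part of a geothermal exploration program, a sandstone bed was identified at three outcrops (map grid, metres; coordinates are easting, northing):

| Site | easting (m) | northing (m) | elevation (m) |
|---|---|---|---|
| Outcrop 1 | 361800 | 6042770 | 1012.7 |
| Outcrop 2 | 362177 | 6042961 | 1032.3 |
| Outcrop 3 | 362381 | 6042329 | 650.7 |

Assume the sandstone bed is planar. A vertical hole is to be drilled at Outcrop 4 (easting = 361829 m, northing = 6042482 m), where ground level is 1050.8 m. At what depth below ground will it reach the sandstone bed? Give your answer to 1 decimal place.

198.0 m

Let the plane be z = a·easting + b·northing + c.
Outcrop 2−Outcrop 1: 377a + 191b = 19.6;  Outcrop 3−Outcrop 1: 581a − 441b = −362.
Solving gives a = −0.218226153, b = 0.533357381.
Then c = 1012.7 − a·361800 − b·6042770 = −3142989.06.
At (361829, 6042482): z_contact = −78960.55 + 3222802.37 − 3142989.06 = 852.76 m.
Depth below ground = 1050.8 − 852.76 = 198.0 m.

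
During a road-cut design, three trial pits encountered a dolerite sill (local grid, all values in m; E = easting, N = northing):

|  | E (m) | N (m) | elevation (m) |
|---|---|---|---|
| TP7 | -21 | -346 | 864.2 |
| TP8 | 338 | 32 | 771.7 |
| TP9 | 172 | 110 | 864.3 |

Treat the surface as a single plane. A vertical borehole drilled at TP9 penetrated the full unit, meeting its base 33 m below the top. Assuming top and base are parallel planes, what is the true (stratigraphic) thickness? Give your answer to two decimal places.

Two edge vectors: TP7→TP8 = (359, 378, -92.5), TP7→TP9 = (193, 456, 0.1).
Normal n = (TP7→TP8) × (TP7→TP9) = (42217.8, -17888.4, 90750).
So ∂z/∂E = −n_x/n_z = −0.46521 and ∂z/∂N = −n_y/n_z = 0.19712.
|∇z| = √(a²+b²) = 0.50525, so dip δ = arctan(0.50525) = 26.81°.
True thickness = vertical thickness × cos δ = 33 × cos 26.81° = 29.45 m.

29.45 m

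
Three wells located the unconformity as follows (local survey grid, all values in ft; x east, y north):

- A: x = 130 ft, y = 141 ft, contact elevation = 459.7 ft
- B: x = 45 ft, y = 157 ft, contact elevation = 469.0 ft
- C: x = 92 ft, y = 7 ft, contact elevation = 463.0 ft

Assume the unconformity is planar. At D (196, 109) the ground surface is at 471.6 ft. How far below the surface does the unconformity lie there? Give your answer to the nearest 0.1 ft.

Let the plane be z = a·x + b·y + c.
B−A: −85a + 16b = 9.3;  C−A: −38a − 134b = 3.3.
Solving gives a = −0.10827, b = 0.00608.
Then c = 459.7 − a·130 − b·141 = 472.92.
At (196, 109): z_contact = −21.22 + 0.66 + 472.92 = 452.36 ft.
Depth below ground = 471.6 − 452.36 = 19.2 ft.

19.2 ft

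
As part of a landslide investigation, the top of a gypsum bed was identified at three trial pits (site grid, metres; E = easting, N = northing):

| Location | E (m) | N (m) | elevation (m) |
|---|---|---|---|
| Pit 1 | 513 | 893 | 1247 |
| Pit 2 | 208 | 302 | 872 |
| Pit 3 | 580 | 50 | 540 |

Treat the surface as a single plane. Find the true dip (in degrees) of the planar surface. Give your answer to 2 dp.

Let the plane be z = a·E + b·N + c.
Pit 2−Pit 1: −305a − 591b = −375;  Pit 3−Pit 1: 67a − 843b = −707.
Solving gives a = −0.34280, b = 0.81143.
Gradient magnitude |∇z| = √(a² + b²) = √(0.11751 + 0.65841) = 0.88086.
True dip = arctan(0.88086) = 41.38°, dipping toward SSE (azimuth ≈ 157°).

41.38°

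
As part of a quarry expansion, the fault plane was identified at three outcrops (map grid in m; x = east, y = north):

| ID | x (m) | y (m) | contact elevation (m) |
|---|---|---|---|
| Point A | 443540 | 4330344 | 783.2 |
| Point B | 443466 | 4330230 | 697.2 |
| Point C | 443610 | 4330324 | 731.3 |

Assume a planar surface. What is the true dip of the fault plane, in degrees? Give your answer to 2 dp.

Let the plane be z = a·x + b·y + c.
Point B−Point A: −74a − 114b = −86;  Point C−Point A: 70a − 20b = −51.9.
Solving gives a = −0.44362, b = 1.04235.
Gradient magnitude |∇z| = √(a² + b²) = √(0.19679 + 1.08649) = 1.13282.
True dip = arctan(1.13282) = 48.56°, dipping toward SSE (azimuth ≈ 157°).

48.56°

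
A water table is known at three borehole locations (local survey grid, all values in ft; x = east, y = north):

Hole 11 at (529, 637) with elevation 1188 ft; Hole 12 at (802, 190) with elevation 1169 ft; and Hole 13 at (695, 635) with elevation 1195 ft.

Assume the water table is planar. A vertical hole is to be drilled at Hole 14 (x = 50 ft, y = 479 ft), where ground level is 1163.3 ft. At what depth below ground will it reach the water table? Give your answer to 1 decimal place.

6.8 ft

Let the plane be z = a·x + b·y + c.
Hole 12−Hole 11: 273a − 447b = −19;  Hole 13−Hole 11: 166a − 2b = 7.
Solving gives a = 0.04300, b = 0.06877.
Then c = 1188 − a·529 − b·637 = 1121.45.
At (50, 479): z_contact = 2.15 + 32.94 + 1121.45 = 1156.54 ft.
Depth below ground = 1163.3 − 1156.54 = 6.8 ft.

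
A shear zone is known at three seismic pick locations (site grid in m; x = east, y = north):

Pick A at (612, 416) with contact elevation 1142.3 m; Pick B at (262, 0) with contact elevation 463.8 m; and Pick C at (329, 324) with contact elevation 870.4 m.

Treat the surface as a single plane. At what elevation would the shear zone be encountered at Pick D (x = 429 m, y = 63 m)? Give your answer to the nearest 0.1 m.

Let the plane be z = a·x + b·y + c.
Pick B−Pick A: −350a − 416b = −678.5;  Pick C−Pick A: −283a − 92b = −271.9.
Solving gives a = 0.59265, b = 1.13238.
Then c = 1142.3 − a·612 − b·416 = 308.52.
At (429, 63): z = 254.2 + 71.3 + 308.52 = 634.1 m.

634.1 m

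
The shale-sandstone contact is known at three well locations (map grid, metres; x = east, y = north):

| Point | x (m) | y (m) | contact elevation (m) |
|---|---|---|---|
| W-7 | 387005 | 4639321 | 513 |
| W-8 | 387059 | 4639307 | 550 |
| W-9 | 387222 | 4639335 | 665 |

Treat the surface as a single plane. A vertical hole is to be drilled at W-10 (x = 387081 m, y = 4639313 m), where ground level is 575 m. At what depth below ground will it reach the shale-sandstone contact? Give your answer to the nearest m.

9 m

Two edge vectors: W-7→W-8 = (54, -14, 37), W-7→W-9 = (217, 14, 152).
Normal n = (W-7→W-8) × (W-7→W-9) = (-2646, -179, 3794).
So ∂z/∂x = −n_x/n_z = 0.69741697 and ∂z/∂y = −n_y/n_z = 0.04717976.
Intercept c from W-7: 513 − 269903.86 − 218882.04 = −488272.90.
At (387081, 4639313): z_contact = 269956.9 + 218881.7 − 488272.90 = 565.6 m.
Depth below ground = 575 − 565.6 = 9 m.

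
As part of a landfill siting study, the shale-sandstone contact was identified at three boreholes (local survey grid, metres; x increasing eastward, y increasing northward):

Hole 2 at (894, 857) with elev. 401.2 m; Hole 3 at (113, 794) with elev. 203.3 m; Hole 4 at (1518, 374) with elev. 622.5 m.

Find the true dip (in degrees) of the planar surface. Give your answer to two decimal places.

16.09°

Two edge vectors: Hole 2→Hole 3 = (-781, -63, -197.9), Hole 2→Hole 4 = (624, -483, 221.3).
Normal n = (Hole 2→Hole 3) × (Hole 2→Hole 4) = (-109527.6, 49345.7, 416535).
So ∂z/∂x = −n_x/n_z = 0.26295 and ∂z/∂y = −n_y/n_z = −0.11847.
Gradient magnitude |∇z| = √(a² + b²) = √(0.06914 + 0.01403) = 0.28840.
True dip = arctan(0.28840) = 16.09°, dipping toward WNW (azimuth ≈ 294°).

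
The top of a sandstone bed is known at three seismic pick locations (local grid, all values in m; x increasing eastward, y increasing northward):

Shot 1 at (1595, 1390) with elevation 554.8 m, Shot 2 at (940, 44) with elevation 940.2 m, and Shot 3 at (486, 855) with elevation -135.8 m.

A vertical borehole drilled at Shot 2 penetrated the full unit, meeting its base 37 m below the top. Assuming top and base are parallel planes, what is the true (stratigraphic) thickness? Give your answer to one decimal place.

Two edge vectors: Shot 1→Shot 2 = (-655, -1346, 385.4), Shot 1→Shot 3 = (-1109, -535, -690.6).
Normal n = (Shot 1→Shot 2) × (Shot 1→Shot 3) = (1135736.6, -879751.6, -1142289).
So ∂z/∂x = −n_x/n_z = 0.99426 and ∂z/∂y = −n_y/n_z = −0.77017.
|∇z| = √(a²+b²) = 1.25766, so dip δ = arctan(1.25766) = 51.51°.
True thickness = vertical thickness × cos δ = 37 × cos 51.51° = 23.0 m.

23.0 m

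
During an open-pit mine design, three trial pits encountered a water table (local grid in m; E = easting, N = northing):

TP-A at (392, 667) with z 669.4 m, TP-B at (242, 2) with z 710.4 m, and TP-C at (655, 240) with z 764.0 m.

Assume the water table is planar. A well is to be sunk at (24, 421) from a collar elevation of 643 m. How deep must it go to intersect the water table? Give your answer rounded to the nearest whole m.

18 m

Two edge vectors: TP-A→TP-B = (-150, -665, 41), TP-A→TP-C = (263, -427, 94.6).
Normal n = (TP-A→TP-B) × (TP-A→TP-C) = (-45402, 24973, 238945).
So ∂z/∂E = −n_x/n_z = 0.19001 and ∂z/∂N = −n_y/n_z = −0.10451.
Intercept c from TP-A: 669.4 − 74.48 + 69.71 = 664.63.
At (24, 421): z_contact = 4.6 − 44.0 + 664.63 = 625.2 m.
Depth below ground = 643 − 625.2 = 18 m.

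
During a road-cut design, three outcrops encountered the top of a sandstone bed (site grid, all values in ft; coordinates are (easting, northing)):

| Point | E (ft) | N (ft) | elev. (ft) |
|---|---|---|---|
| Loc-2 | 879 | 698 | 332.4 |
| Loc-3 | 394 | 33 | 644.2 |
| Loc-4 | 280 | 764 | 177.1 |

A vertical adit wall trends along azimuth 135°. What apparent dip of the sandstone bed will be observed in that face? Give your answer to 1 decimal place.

Two edge vectors: Loc-2→Loc-3 = (-485, -665, 311.8), Loc-2→Loc-4 = (-599, 66, -155.3).
Normal n = (Loc-2→Loc-3) × (Loc-2→Loc-4) = (82695.7, -262088.7, -430345).
So ∂z/∂E = −n_x/n_z = 0.19216 and ∂z/∂N = −n_y/n_z = −0.60902.
Unit vector along 135° is (sin 135°, cos 135°) = (0.7071, -0.7071).
Slope in that direction = a·(0.7071) + b·(-0.7071) = 0.56652.
Apparent dip = arctan|0.56652| = 29.5° (true dip is 32.6°, so apparent ≤ true as expected).

29.5°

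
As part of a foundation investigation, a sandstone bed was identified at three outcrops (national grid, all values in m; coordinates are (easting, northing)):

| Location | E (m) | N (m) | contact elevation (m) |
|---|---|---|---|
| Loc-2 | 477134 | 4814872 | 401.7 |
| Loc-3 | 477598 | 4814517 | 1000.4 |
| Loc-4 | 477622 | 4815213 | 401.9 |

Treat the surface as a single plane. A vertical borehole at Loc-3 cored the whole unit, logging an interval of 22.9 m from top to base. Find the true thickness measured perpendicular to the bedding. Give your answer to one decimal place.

Two edge vectors: Loc-2→Loc-3 = (464, -355, 598.7), Loc-2→Loc-4 = (488, 341, 0.2).
Normal n = (Loc-2→Loc-3) × (Loc-2→Loc-4) = (-204227.7, 292072.8, 331464).
So ∂z/∂E = −n_x/n_z = 0.61614 and ∂z/∂N = −n_y/n_z = −0.88116.
|∇z| = √(a²+b²) = 1.07521, so dip δ = arctan(1.07521) = 47.08°.
True thickness = vertical thickness × cos δ = 22.9 × cos 47.08° = 15.6 m.

15.6 m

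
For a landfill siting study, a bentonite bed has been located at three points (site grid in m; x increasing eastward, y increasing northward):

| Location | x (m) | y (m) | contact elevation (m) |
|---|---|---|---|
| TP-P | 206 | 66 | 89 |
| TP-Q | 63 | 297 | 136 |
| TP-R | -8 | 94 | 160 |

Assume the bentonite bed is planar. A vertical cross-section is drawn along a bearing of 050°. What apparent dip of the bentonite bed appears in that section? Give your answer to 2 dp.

Let the plane be z = a·x + b·y + c.
TP-Q−TP-P: −143a + 231b = 47;  TP-R−TP-P: −214a + 28b = 71.
Solving gives a = −0.33205, b = −0.00209.
Unit vector along 050° is (sin 50°, cos 50°) = (0.7660, 0.6428).
Slope in that direction = a·(0.7660) + b·(0.6428) = −0.25571.
Apparent dip = arctan|0.25571| = 14.34° (true dip is 18.4°, so apparent ≤ true as expected).

14.34°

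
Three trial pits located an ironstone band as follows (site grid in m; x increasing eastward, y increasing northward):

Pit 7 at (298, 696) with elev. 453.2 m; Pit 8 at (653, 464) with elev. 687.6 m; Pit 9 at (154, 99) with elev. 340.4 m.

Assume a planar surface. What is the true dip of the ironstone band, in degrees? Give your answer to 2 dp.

34.12°

Let the plane be z = a·x + b·y + c.
Pit 8−Pit 7: 355a − 232b = 234.4;  Pit 9−Pit 7: −144a − 597b = −112.8.
Solving gives a = 0.67704, b = 0.02564.
Gradient magnitude |∇z| = √(a² + b²) = √(0.45838 + 0.00066) = 0.67752.
True dip = arctan(0.67752) = 34.12°, dipping toward W (azimuth ≈ 268°).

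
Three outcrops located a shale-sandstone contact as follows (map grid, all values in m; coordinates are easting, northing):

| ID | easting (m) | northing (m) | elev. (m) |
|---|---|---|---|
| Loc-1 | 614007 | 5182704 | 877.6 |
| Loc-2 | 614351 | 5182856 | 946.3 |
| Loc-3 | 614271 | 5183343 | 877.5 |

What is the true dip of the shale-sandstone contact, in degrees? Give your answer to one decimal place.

14.8°

Let the plane be z = a·easting + b·northing + c.
Loc-2−Loc-1: 344a + 152b = 68.7;  Loc-3−Loc-1: 264a + 639b = −0.1.
Solving gives a = 0.24439, b = −0.10113.
Gradient magnitude |∇z| = √(a² + b²) = √(0.05973 + 0.01023) = 0.26449.
True dip = arctan(0.26449) = 14.8°, dipping toward WNW (azimuth ≈ 292°).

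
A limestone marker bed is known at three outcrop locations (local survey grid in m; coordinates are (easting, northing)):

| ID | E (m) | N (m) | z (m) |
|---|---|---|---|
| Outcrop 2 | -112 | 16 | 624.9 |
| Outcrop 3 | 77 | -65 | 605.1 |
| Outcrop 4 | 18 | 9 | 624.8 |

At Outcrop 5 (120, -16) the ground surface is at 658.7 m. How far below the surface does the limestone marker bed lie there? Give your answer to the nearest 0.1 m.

Two edge vectors: Outcrop 2→Outcrop 3 = (189, -81, -19.8), Outcrop 2→Outcrop 4 = (130, -7, -0.1).
Normal n = (Outcrop 2→Outcrop 3) × (Outcrop 2→Outcrop 4) = (-130.5, -2555.1, 9207).
So ∂z/∂E = −n_x/n_z = 0.01417 and ∂z/∂N = −n_y/n_z = 0.27752.
Intercept c from Outcrop 2: 624.9 + 1.59 − 4.44 = 622.05.
At (120, -16): z_contact = 1.70 − 4.44 + 622.05 = 619.31 m.
Depth below ground = 658.7 − 619.31 = 39.4 m.

39.4 m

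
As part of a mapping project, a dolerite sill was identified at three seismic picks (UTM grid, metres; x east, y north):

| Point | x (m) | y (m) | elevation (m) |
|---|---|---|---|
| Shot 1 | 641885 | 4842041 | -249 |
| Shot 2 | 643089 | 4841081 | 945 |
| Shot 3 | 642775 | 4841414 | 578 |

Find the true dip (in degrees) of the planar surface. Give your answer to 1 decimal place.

39.1°

Two edge vectors: Shot 1→Shot 2 = (1204, -960, 1194), Shot 1→Shot 3 = (890, -627, 827).
Normal n = (Shot 1→Shot 2) × (Shot 1→Shot 3) = (-45282, 66952, 99492).
So ∂z/∂x = −n_x/n_z = 0.45513 and ∂z/∂y = −n_y/n_z = −0.67294.
Gradient magnitude |∇z| = √(a² + b²) = √(0.20715 + 0.45285) = 0.81240.
True dip = arctan(0.81240) = 39.1°, dipping toward NW (azimuth ≈ 326°).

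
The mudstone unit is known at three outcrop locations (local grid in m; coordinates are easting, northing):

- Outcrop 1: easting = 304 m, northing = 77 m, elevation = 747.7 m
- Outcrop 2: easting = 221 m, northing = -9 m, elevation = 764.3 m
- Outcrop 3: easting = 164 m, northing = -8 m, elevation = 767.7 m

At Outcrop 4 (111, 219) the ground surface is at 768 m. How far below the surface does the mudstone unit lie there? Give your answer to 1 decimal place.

27.3 m

Let the plane be z = a·easting + b·northing + c.
Outcrop 2−Outcrop 1: −83a − 86b = 16.6;  Outcrop 3−Outcrop 1: −140a − 85b = 20.
Solving gives a = −0.06199, b = −0.13320.
Then c = 747.7 − a·304 − b·77 = 776.80.
At (111, 219): z_contact = −6.88 − 29.17 + 776.80 = 740.75 m.
Depth below ground = 768 − 740.75 = 27.3 m.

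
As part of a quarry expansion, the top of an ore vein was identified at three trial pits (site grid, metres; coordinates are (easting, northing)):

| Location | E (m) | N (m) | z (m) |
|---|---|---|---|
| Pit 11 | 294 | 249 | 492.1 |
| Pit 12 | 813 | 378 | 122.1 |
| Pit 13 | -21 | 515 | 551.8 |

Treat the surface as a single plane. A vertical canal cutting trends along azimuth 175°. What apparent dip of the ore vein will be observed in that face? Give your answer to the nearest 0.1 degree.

23.0°

Two edge vectors: Pit 11→Pit 12 = (519, 129, -370), Pit 11→Pit 13 = (-315, 266, 59.7).
Normal n = (Pit 11→Pit 12) × (Pit 11→Pit 13) = (106121.3, 85565.7, 178689).
So ∂z/∂E = −n_x/n_z = −0.59389 and ∂z/∂N = −n_y/n_z = −0.47885.
Unit vector along 175° is (sin 175°, cos 175°) = (0.0872, -0.9962).
Slope in that direction = a·(0.0872) + b·(-0.9962) = 0.42527.
Apparent dip = arctan|0.42527| = 23.0° (true dip is 37.3°, so apparent ≤ true as expected).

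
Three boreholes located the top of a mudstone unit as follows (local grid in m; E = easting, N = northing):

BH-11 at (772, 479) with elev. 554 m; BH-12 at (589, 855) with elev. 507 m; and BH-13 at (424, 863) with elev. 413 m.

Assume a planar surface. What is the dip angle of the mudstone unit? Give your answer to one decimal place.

30.9°

Two edge vectors: BH-11→BH-12 = (-183, 376, -47), BH-11→BH-13 = (-348, 384, -141).
Normal n = (BH-11→BH-12) × (BH-11→BH-13) = (-34968, -9447, 60576).
So ∂z/∂E = −n_x/n_z = 0.57726 and ∂z/∂N = −n_y/n_z = 0.15595.
Gradient magnitude |∇z| = √(a² + b²) = √(0.33323 + 0.02432) = 0.59795.
True dip = arctan(0.59795) = 30.9°, dipping toward WSW (azimuth ≈ 255°).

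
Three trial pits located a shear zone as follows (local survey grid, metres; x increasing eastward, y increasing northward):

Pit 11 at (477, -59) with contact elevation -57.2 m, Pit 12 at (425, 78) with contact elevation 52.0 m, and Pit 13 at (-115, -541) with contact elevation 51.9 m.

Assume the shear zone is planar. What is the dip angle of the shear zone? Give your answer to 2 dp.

40.19°

Let the plane be z = a·x + b·y + c.
Pit 12−Pit 11: −52a + 137b = 109.2;  Pit 13−Pit 11: −592a − 482b = 109.1.
Solving gives a = −0.63655, b = 0.55547.
Gradient magnitude |∇z| = √(a² + b²) = √(0.40519 + 0.30855) = 0.84483.
True dip = arctan(0.84483) = 40.19°, dipping toward SE (azimuth ≈ 131°).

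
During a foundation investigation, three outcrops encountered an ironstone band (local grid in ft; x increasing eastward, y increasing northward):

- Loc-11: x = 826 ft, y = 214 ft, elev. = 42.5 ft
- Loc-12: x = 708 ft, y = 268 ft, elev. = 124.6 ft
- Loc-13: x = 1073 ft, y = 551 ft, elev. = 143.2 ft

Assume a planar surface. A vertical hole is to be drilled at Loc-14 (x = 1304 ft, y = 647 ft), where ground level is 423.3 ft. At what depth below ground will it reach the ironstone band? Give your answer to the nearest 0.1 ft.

Let the plane be z = a·x + b·y + c.
Loc-12−Loc-11: −118a + 54b = 82.1;  Loc-13−Loc-11: 247a + 337b = 100.7.
Solving gives a = −0.418611, b = 0.605629.
Then c = 42.5 − a·826 − b·214 = 258.67.
At (1304, 647): z_contact = −545.87 + 391.84 + 258.67 = 104.64 ft.
Depth below ground = 423.3 − 104.64 = 318.7 ft.

318.7 ft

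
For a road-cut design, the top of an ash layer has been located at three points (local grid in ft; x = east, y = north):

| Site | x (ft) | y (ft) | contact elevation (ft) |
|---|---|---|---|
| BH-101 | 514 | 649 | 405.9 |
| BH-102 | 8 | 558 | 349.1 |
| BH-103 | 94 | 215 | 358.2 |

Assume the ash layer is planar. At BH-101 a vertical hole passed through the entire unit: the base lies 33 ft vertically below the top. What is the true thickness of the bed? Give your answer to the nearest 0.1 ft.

Let the plane be z = a·x + b·y + c.
BH-102−BH-101: −506a − 91b = −56.8;  BH-103−BH-101: −420a − 434b = −47.7.
Solving gives a = 0.11198, b = 0.00154.
|∇z| = √(a²+b²) = 0.11199, so dip δ = arctan(0.11199) = 6.39°.
True thickness = vertical thickness × cos δ = 33 × cos 6.39° = 32.8 ft.

32.8 ft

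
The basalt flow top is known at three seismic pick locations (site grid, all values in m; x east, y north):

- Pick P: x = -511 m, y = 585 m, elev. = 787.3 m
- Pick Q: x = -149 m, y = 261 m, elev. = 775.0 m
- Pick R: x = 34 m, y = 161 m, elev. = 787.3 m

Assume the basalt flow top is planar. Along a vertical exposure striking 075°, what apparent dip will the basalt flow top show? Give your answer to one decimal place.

Two edge vectors: Pick P→Pick Q = (362, -324, -12.3), Pick P→Pick R = (545, -424, 0).
Normal n = (Pick P→Pick Q) × (Pick P→Pick R) = (-5215.2, -6703.5, 23092).
So ∂z/∂x = −n_x/n_z = 0.22584 and ∂z/∂y = −n_y/n_z = 0.29030.
Unit vector along 075° is (sin 75°, cos 75°) = (0.9659, 0.2588).
Slope in that direction = a·(0.9659) + b·(0.2588) = 0.29328.
Apparent dip = arctan|0.29328| = 16.3° (true dip is 20.2°, so apparent ≤ true as expected).

16.3°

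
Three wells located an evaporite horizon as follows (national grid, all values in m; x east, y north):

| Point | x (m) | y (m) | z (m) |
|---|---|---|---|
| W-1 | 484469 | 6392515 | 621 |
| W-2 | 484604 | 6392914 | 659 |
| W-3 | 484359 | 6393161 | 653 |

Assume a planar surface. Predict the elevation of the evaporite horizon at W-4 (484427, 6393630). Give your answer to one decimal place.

689.5 m

Let the plane be z = a·x + b·y + c.
W-2−W-1: 135a + 399b = 38;  W-3−W-1: −110a + 646b = 32.
Solving gives a = 0.089855072, b = 0.064836003.
Then c = 621 − a·484469 − b·6392515 = −457376.12.
At (484427, 6393630): z = 43528.2 + 414537.4 − 457376.12 = 689.5 m.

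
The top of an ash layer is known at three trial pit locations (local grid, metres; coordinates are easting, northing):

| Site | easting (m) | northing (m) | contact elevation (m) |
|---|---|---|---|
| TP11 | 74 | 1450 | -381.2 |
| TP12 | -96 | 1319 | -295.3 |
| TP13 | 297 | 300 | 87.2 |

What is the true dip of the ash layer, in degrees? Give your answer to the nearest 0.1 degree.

Let the plane be z = a·easting + b·northing + c.
TP12−TP11: −170a − 131b = 85.9;  TP13−TP11: 223a − 1150b = 468.4.
Solving gives a = −0.16654, b = −0.43960.
Gradient magnitude |∇z| = √(a² + b²) = √(0.02774 + 0.19325) = 0.47009.
True dip = arctan(0.47009) = 25.2°, dipping toward NNE (azimuth ≈ 021°).

25.2°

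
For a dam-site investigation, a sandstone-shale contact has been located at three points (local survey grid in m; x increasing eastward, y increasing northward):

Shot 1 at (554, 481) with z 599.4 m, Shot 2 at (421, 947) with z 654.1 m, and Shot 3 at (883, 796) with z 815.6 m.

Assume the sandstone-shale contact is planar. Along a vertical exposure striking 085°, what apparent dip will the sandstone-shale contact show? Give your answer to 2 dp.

24.09°

Two edge vectors: Shot 1→Shot 2 = (-133, 466, 54.7), Shot 1→Shot 3 = (329, 315, 216.2).
Normal n = (Shot 1→Shot 2) × (Shot 1→Shot 3) = (83518.7, 46750.9, -195209).
So ∂z/∂x = −n_x/n_z = 0.42784 and ∂z/∂y = −n_y/n_z = 0.23949.
Unit vector along 085° is (sin 85°, cos 85°) = (0.9962, 0.0872).
Slope in that direction = a·(0.9962) + b·(0.0872) = 0.44709.
Apparent dip = arctan|0.44709| = 24.09° (true dip is 26.1°, so apparent ≤ true as expected).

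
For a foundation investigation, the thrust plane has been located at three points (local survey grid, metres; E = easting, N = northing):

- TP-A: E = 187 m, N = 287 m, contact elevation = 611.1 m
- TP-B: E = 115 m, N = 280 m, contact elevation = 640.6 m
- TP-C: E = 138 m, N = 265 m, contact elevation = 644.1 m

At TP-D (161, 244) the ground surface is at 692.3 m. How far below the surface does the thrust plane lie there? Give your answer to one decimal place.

40.2 m

Let the plane be z = a·E + b·N + c.
TP-B−TP-A: −72a − 7b = 29.5;  TP-C−TP-A: −49a − 22b = 33.
Solving gives a = −0.33683, b = −0.74980.
Then c = 611.1 − a·187 − b·287 = 889.28.
At (161, 244): z_contact = −54.23 − 182.95 + 889.28 = 652.10 m.
Depth below ground = 692.3 − 652.10 = 40.2 m.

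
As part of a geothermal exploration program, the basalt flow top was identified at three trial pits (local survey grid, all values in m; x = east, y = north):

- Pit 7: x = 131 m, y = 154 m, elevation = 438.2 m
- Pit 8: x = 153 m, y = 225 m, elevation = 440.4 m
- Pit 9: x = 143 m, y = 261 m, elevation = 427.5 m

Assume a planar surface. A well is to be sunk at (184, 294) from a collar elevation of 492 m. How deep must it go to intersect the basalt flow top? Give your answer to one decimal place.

43.1 m

Two edge vectors: Pit 7→Pit 8 = (22, 71, 2.2), Pit 7→Pit 9 = (12, 107, -10.7).
Normal n = (Pit 7→Pit 8) × (Pit 7→Pit 9) = (-995.1, 261.8, 1502).
So ∂z/∂x = −n_x/n_z = 0.66252 and ∂z/∂y = −n_y/n_z = −0.17430.
Intercept c from Pit 7: 438.2 − 86.79 + 26.84 = 378.25.
At (184, 294): z_contact = 121.90 − 51.24 + 378.25 = 448.91 m.
Depth below ground = 492 − 448.91 = 43.1 m.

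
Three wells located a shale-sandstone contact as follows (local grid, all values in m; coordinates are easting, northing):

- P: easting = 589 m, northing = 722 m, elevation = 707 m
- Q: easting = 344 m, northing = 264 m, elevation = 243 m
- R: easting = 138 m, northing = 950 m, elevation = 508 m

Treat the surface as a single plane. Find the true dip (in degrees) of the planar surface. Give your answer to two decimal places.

Let the plane be z = a·easting + b·northing + c.
Q−P: −245a − 458b = −464;  R−P: −451a + 228b = −199.
Solving gives a = 0.75046, b = 0.61165.
Gradient magnitude |∇z| = √(a² + b²) = √(0.56319 + 0.37412) = 0.96815.
True dip = arctan(0.96815) = 44.07°, dipping toward SW (azimuth ≈ 231°).

44.07°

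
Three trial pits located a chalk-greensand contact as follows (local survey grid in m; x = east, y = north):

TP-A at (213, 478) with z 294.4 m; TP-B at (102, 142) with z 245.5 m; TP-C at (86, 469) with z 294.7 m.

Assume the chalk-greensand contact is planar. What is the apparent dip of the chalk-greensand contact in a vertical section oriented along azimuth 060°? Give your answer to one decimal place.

3.6°

Let the plane be z = a·x + b·y + c.
TP-B−TP-A: −111a − 336b = −48.9;  TP-C−TP-A: −127a − 9b = 0.3.
Solving gives a = −0.01298, b = 0.14982.
Unit vector along 060° is (sin 60°, cos 60°) = (0.8660, 0.5000).
Slope in that direction = a·(0.8660) + b·(0.5000) = 0.06367.
Apparent dip = arctan|0.06367| = 3.6° (true dip is 8.6°, so apparent ≤ true as expected).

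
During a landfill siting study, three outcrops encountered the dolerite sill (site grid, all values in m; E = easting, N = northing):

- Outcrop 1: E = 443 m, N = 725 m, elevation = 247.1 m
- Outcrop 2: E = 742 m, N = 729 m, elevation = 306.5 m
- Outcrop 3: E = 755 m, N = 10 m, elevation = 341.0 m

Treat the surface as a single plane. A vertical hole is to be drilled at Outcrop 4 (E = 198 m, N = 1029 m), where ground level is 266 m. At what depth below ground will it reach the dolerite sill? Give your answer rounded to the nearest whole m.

81 m

Two edge vectors: Outcrop 1→Outcrop 2 = (299, 4, 59.4), Outcrop 1→Outcrop 3 = (312, -715, 93.9).
Normal n = (Outcrop 1→Outcrop 2) × (Outcrop 1→Outcrop 3) = (42846.6, -9543.3, -215033).
So ∂z/∂E = −n_x/n_z = 0.19926 and ∂z/∂N = −n_y/n_z = −0.04438.
Intercept c from Outcrop 1: 247.1 − 88.27 + 32.18 = 191.01.
At (198, 1029): z_contact = 39.5 − 45.7 + 191.01 = 184.8 m.
Depth below ground = 266 − 184.8 = 81 m.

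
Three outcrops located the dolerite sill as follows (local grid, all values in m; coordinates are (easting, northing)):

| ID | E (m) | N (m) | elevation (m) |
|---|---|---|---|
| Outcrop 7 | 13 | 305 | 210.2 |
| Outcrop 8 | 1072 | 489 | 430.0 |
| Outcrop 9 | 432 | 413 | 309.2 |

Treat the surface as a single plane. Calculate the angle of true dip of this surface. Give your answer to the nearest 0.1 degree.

20.4°

Two edge vectors: Outcrop 7→Outcrop 8 = (1059, 184, 219.8), Outcrop 7→Outcrop 9 = (419, 108, 99).
Normal n = (Outcrop 7→Outcrop 8) × (Outcrop 7→Outcrop 9) = (-5522.4, -12744.8, 37276).
So ∂z/∂E = −n_x/n_z = 0.14815 and ∂z/∂N = −n_y/n_z = 0.34190.
Gradient magnitude |∇z| = √(a² + b²) = √(0.02195 + 0.11690) = 0.37262.
True dip = arctan(0.37262) = 20.4°, dipping toward SSW (azimuth ≈ 203°).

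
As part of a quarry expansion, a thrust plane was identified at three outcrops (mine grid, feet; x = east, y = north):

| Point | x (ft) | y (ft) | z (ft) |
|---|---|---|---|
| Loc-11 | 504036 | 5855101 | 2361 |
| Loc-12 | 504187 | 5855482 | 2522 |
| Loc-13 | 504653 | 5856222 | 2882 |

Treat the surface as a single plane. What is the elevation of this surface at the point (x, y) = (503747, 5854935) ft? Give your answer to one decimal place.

2229.7 ft

Two edge vectors: Loc-11→Loc-12 = (151, 381, 161), Loc-11→Loc-13 = (617, 1121, 521).
Normal n = (Loc-11→Loc-12) × (Loc-11→Loc-13) = (18020, 20666, -65806).
So ∂z/∂x = −n_x/n_z = 0.273835213 and ∂z/∂y = −n_y/n_z = 0.314044312.
Intercept c from Loc-11: 2361 − 138022.81 − 1838761.17 = −1974422.97.
At (503747, 5854935): z = 137943.7 + 1838709.0 − 1974422.97 = 2229.7 ft.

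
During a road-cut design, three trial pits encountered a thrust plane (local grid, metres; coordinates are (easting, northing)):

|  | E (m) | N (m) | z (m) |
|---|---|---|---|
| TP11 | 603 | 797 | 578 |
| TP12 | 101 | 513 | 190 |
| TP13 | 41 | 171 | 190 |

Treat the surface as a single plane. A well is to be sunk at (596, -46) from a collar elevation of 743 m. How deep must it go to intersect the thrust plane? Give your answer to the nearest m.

44 m

Two edge vectors: TP11→TP12 = (-502, -284, -388), TP11→TP13 = (-562, -626, -388).
Normal n = (TP11→TP12) × (TP11→TP13) = (-132696, 23280, 154644).
So ∂z/∂E = −n_x/n_z = 0.85807 and ∂z/∂N = −n_y/n_z = −0.15054.
Intercept c from TP11: 578 − 517.42 + 119.98 = 180.56.
At (596, -46): z_contact = 511.4 + 6.9 + 180.56 = 698.9 m.
Depth below ground = 743 − 698.9 = 44 m.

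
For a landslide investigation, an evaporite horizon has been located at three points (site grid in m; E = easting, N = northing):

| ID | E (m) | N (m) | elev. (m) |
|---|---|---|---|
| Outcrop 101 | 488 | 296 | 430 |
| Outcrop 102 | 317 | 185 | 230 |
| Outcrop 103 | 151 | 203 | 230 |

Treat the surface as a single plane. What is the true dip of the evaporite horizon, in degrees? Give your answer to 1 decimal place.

57.2°

Two edge vectors: Outcrop 101→Outcrop 102 = (-171, -111, -200), Outcrop 101→Outcrop 103 = (-337, -93, -200).
Normal n = (Outcrop 101→Outcrop 102) × (Outcrop 101→Outcrop 103) = (3600, 33200, -21504).
So ∂z/∂E = −n_x/n_z = 0.16741 and ∂z/∂N = −n_y/n_z = 1.54390.
Gradient magnitude |∇z| = √(a² + b²) = √(0.02803 + 2.38362) = 1.55295.
True dip = arctan(1.55295) = 57.2°, dipping toward S (azimuth ≈ 186°).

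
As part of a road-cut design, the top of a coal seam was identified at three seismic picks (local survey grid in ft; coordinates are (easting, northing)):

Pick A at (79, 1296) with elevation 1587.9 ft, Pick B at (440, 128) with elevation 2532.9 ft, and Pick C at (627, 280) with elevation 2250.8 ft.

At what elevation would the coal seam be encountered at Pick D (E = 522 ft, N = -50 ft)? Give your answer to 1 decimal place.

Let the plane be z = a·E + b·N + c.
Pick B−Pick A: 361a − 1168b = 945;  Pick C−Pick A: 548a − 1016b = 662.9.
Solving gives a = −0.680062, b = −1.019266.
Then c = 1587.9 − a·79 − b·1296 = 2962.59.
At (522, -50): z = −355.0 + 51.0 + 2962.59 = 2658.6 ft.

2658.6 ft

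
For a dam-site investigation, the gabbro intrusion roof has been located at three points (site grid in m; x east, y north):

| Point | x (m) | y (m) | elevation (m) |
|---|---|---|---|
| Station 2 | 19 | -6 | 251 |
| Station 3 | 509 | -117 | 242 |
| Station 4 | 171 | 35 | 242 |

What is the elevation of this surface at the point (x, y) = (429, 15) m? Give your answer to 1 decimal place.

Two edge vectors: Station 2→Station 3 = (490, -111, -9), Station 2→Station 4 = (152, 41, -9).
Normal n = (Station 2→Station 3) × (Station 2→Station 4) = (1368, 3042, 36962).
So ∂z/∂x = −n_x/n_z = −0.03701 and ∂z/∂y = −n_y/n_z = −0.08230.
Intercept c from Station 2: 251 + 0.70 − 0.49 = 251.21.
At (429, 15): z = −15.9 − 1.2 + 251.21 = 234.1 m.

234.1 m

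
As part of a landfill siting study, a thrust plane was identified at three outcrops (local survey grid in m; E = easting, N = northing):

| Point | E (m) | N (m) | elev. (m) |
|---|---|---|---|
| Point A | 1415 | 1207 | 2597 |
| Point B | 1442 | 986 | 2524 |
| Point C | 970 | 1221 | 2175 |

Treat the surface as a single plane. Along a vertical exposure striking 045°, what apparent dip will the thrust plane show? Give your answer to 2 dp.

Two edge vectors: Point A→Point B = (27, -221, -73), Point A→Point C = (-445, 14, -422).
Normal n = (Point A→Point B) × (Point A→Point C) = (94284, 43879, -97967).
So ∂z/∂E = −n_x/n_z = 0.96241 and ∂z/∂N = −n_y/n_z = 0.44790.
Unit vector along 045° is (sin 45°, cos 45°) = (0.7071, 0.7071).
Slope in that direction = a·(0.7071) + b·(0.7071) = 0.99723.
Apparent dip = arctan|0.99723| = 44.92° (true dip is 46.7°, so apparent ≤ true as expected).

44.92°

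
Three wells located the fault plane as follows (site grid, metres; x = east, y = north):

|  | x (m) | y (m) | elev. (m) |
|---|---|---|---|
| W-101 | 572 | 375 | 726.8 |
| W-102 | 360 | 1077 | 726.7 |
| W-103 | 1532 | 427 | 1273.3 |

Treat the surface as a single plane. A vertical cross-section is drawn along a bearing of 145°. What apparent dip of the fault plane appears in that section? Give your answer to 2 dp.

Two edge vectors: W-101→W-102 = (-212, 702, -0.1), W-101→W-103 = (960, 52, 546.5).
Normal n = (W-101→W-102) × (W-101→W-103) = (383648.2, 115762, -684944).
So ∂z/∂x = −n_x/n_z = 0.56012 and ∂z/∂y = −n_y/n_z = 0.16901.
Unit vector along 145° is (sin 145°, cos 145°) = (0.5736, -0.8192).
Slope in that direction = a·(0.5736) + b·(-0.8192) = 0.18283.
Apparent dip = arctan|0.18283| = 10.36° (true dip is 30.3°, so apparent ≤ true as expected).

10.36°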